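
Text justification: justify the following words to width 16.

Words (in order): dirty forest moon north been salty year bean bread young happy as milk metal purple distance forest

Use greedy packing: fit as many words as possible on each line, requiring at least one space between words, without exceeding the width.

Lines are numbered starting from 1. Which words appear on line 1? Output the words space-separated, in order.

Answer: dirty forest

Derivation:
Line 1: ['dirty', 'forest'] (min_width=12, slack=4)
Line 2: ['moon', 'north', 'been'] (min_width=15, slack=1)
Line 3: ['salty', 'year', 'bean'] (min_width=15, slack=1)
Line 4: ['bread', 'young'] (min_width=11, slack=5)
Line 5: ['happy', 'as', 'milk'] (min_width=13, slack=3)
Line 6: ['metal', 'purple'] (min_width=12, slack=4)
Line 7: ['distance', 'forest'] (min_width=15, slack=1)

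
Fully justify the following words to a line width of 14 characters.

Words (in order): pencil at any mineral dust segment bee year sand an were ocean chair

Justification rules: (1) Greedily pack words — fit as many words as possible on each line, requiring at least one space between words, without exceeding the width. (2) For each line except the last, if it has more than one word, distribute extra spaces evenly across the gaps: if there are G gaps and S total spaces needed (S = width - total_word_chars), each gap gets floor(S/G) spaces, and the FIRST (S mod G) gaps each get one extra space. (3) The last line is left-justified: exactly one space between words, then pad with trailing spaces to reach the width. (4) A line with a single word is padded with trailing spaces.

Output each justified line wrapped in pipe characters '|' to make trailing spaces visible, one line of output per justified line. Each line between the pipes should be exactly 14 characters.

Answer: |pencil  at any|
|mineral   dust|
|segment    bee|
|year  sand  an|
|were     ocean|
|chair         |

Derivation:
Line 1: ['pencil', 'at', 'any'] (min_width=13, slack=1)
Line 2: ['mineral', 'dust'] (min_width=12, slack=2)
Line 3: ['segment', 'bee'] (min_width=11, slack=3)
Line 4: ['year', 'sand', 'an'] (min_width=12, slack=2)
Line 5: ['were', 'ocean'] (min_width=10, slack=4)
Line 6: ['chair'] (min_width=5, slack=9)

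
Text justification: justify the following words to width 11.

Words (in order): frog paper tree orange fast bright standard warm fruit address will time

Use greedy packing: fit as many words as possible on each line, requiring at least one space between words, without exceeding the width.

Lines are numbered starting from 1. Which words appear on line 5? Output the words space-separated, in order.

Line 1: ['frog', 'paper'] (min_width=10, slack=1)
Line 2: ['tree', 'orange'] (min_width=11, slack=0)
Line 3: ['fast', 'bright'] (min_width=11, slack=0)
Line 4: ['standard'] (min_width=8, slack=3)
Line 5: ['warm', 'fruit'] (min_width=10, slack=1)
Line 6: ['address'] (min_width=7, slack=4)
Line 7: ['will', 'time'] (min_width=9, slack=2)

Answer: warm fruit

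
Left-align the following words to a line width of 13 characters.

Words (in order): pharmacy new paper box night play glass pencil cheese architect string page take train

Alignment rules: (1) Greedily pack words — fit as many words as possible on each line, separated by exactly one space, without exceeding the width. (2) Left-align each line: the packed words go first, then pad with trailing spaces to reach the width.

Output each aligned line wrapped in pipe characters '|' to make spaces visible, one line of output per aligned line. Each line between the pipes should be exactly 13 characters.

Answer: |pharmacy new |
|paper box    |
|night play   |
|glass pencil |
|cheese       |
|architect    |
|string page  |
|take train   |

Derivation:
Line 1: ['pharmacy', 'new'] (min_width=12, slack=1)
Line 2: ['paper', 'box'] (min_width=9, slack=4)
Line 3: ['night', 'play'] (min_width=10, slack=3)
Line 4: ['glass', 'pencil'] (min_width=12, slack=1)
Line 5: ['cheese'] (min_width=6, slack=7)
Line 6: ['architect'] (min_width=9, slack=4)
Line 7: ['string', 'page'] (min_width=11, slack=2)
Line 8: ['take', 'train'] (min_width=10, slack=3)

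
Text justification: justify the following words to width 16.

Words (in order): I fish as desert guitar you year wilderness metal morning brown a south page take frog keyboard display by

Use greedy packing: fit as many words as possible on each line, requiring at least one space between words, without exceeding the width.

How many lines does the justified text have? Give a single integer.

Answer: 7

Derivation:
Line 1: ['I', 'fish', 'as', 'desert'] (min_width=16, slack=0)
Line 2: ['guitar', 'you', 'year'] (min_width=15, slack=1)
Line 3: ['wilderness', 'metal'] (min_width=16, slack=0)
Line 4: ['morning', 'brown', 'a'] (min_width=15, slack=1)
Line 5: ['south', 'page', 'take'] (min_width=15, slack=1)
Line 6: ['frog', 'keyboard'] (min_width=13, slack=3)
Line 7: ['display', 'by'] (min_width=10, slack=6)
Total lines: 7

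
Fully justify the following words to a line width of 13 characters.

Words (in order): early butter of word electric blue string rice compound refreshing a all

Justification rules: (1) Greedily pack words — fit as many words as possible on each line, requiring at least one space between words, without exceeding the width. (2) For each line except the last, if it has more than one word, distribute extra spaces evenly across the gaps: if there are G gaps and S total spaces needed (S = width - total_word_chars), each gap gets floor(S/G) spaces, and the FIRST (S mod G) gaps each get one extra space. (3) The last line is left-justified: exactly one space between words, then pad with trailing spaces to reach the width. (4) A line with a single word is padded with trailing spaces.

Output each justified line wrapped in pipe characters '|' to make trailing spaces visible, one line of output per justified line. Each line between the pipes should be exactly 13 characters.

Line 1: ['early', 'butter'] (min_width=12, slack=1)
Line 2: ['of', 'word'] (min_width=7, slack=6)
Line 3: ['electric', 'blue'] (min_width=13, slack=0)
Line 4: ['string', 'rice'] (min_width=11, slack=2)
Line 5: ['compound'] (min_width=8, slack=5)
Line 6: ['refreshing', 'a'] (min_width=12, slack=1)
Line 7: ['all'] (min_width=3, slack=10)

Answer: |early  butter|
|of       word|
|electric blue|
|string   rice|
|compound     |
|refreshing  a|
|all          |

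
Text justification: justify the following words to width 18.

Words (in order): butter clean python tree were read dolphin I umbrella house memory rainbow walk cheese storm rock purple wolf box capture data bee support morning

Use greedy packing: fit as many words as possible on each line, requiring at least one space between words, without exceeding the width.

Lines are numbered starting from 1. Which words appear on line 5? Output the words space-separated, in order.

Line 1: ['butter', 'clean'] (min_width=12, slack=6)
Line 2: ['python', 'tree', 'were'] (min_width=16, slack=2)
Line 3: ['read', 'dolphin', 'I'] (min_width=14, slack=4)
Line 4: ['umbrella', 'house'] (min_width=14, slack=4)
Line 5: ['memory', 'rainbow'] (min_width=14, slack=4)
Line 6: ['walk', 'cheese', 'storm'] (min_width=17, slack=1)
Line 7: ['rock', 'purple', 'wolf'] (min_width=16, slack=2)
Line 8: ['box', 'capture', 'data'] (min_width=16, slack=2)
Line 9: ['bee', 'support'] (min_width=11, slack=7)
Line 10: ['morning'] (min_width=7, slack=11)

Answer: memory rainbow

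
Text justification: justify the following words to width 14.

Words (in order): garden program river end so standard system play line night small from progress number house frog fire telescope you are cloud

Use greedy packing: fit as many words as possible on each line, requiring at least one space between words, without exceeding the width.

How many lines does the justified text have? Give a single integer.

Line 1: ['garden', 'program'] (min_width=14, slack=0)
Line 2: ['river', 'end', 'so'] (min_width=12, slack=2)
Line 3: ['standard'] (min_width=8, slack=6)
Line 4: ['system', 'play'] (min_width=11, slack=3)
Line 5: ['line', 'night'] (min_width=10, slack=4)
Line 6: ['small', 'from'] (min_width=10, slack=4)
Line 7: ['progress'] (min_width=8, slack=6)
Line 8: ['number', 'house'] (min_width=12, slack=2)
Line 9: ['frog', 'fire'] (min_width=9, slack=5)
Line 10: ['telescope', 'you'] (min_width=13, slack=1)
Line 11: ['are', 'cloud'] (min_width=9, slack=5)
Total lines: 11

Answer: 11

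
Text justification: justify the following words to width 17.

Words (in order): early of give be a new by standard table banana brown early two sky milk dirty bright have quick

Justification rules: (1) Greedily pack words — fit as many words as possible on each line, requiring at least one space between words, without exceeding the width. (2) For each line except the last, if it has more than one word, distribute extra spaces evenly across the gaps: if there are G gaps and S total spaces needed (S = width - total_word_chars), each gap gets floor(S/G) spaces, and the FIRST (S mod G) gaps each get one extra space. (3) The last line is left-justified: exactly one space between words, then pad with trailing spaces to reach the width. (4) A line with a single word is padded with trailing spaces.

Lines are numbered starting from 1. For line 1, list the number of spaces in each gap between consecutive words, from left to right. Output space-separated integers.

Answer: 2 1 1

Derivation:
Line 1: ['early', 'of', 'give', 'be'] (min_width=16, slack=1)
Line 2: ['a', 'new', 'by', 'standard'] (min_width=17, slack=0)
Line 3: ['table', 'banana'] (min_width=12, slack=5)
Line 4: ['brown', 'early', 'two'] (min_width=15, slack=2)
Line 5: ['sky', 'milk', 'dirty'] (min_width=14, slack=3)
Line 6: ['bright', 'have', 'quick'] (min_width=17, slack=0)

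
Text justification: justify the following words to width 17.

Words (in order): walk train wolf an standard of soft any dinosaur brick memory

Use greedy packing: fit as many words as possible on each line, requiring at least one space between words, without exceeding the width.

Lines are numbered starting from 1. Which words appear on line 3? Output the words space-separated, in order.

Line 1: ['walk', 'train', 'wolf'] (min_width=15, slack=2)
Line 2: ['an', 'standard', 'of'] (min_width=14, slack=3)
Line 3: ['soft', 'any', 'dinosaur'] (min_width=17, slack=0)
Line 4: ['brick', 'memory'] (min_width=12, slack=5)

Answer: soft any dinosaur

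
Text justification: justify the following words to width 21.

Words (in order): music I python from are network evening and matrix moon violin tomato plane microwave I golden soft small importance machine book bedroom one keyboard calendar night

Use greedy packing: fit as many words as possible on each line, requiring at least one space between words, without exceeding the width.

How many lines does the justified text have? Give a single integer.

Line 1: ['music', 'I', 'python', 'from'] (min_width=19, slack=2)
Line 2: ['are', 'network', 'evening'] (min_width=19, slack=2)
Line 3: ['and', 'matrix', 'moon'] (min_width=15, slack=6)
Line 4: ['violin', 'tomato', 'plane'] (min_width=19, slack=2)
Line 5: ['microwave', 'I', 'golden'] (min_width=18, slack=3)
Line 6: ['soft', 'small', 'importance'] (min_width=21, slack=0)
Line 7: ['machine', 'book', 'bedroom'] (min_width=20, slack=1)
Line 8: ['one', 'keyboard', 'calendar'] (min_width=21, slack=0)
Line 9: ['night'] (min_width=5, slack=16)
Total lines: 9

Answer: 9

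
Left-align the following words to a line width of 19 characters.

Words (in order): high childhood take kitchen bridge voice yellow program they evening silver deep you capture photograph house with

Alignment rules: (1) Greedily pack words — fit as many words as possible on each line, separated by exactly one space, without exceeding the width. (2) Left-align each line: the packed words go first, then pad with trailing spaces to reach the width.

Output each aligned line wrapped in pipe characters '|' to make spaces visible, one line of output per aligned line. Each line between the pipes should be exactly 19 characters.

Line 1: ['high', 'childhood', 'take'] (min_width=19, slack=0)
Line 2: ['kitchen', 'bridge'] (min_width=14, slack=5)
Line 3: ['voice', 'yellow'] (min_width=12, slack=7)
Line 4: ['program', 'they'] (min_width=12, slack=7)
Line 5: ['evening', 'silver', 'deep'] (min_width=19, slack=0)
Line 6: ['you', 'capture'] (min_width=11, slack=8)
Line 7: ['photograph', 'house'] (min_width=16, slack=3)
Line 8: ['with'] (min_width=4, slack=15)

Answer: |high childhood take|
|kitchen bridge     |
|voice yellow       |
|program they       |
|evening silver deep|
|you capture        |
|photograph house   |
|with               |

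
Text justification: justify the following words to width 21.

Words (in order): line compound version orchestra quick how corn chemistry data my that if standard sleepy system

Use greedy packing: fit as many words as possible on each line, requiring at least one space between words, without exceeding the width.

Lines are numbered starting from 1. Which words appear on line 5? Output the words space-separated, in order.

Line 1: ['line', 'compound', 'version'] (min_width=21, slack=0)
Line 2: ['orchestra', 'quick', 'how'] (min_width=19, slack=2)
Line 3: ['corn', 'chemistry', 'data'] (min_width=19, slack=2)
Line 4: ['my', 'that', 'if', 'standard'] (min_width=19, slack=2)
Line 5: ['sleepy', 'system'] (min_width=13, slack=8)

Answer: sleepy system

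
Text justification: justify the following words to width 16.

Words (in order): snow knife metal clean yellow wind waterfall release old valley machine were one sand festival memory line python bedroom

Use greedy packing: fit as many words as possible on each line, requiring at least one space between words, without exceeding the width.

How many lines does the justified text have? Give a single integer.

Line 1: ['snow', 'knife', 'metal'] (min_width=16, slack=0)
Line 2: ['clean', 'yellow'] (min_width=12, slack=4)
Line 3: ['wind', 'waterfall'] (min_width=14, slack=2)
Line 4: ['release', 'old'] (min_width=11, slack=5)
Line 5: ['valley', 'machine'] (min_width=14, slack=2)
Line 6: ['were', 'one', 'sand'] (min_width=13, slack=3)
Line 7: ['festival', 'memory'] (min_width=15, slack=1)
Line 8: ['line', 'python'] (min_width=11, slack=5)
Line 9: ['bedroom'] (min_width=7, slack=9)
Total lines: 9

Answer: 9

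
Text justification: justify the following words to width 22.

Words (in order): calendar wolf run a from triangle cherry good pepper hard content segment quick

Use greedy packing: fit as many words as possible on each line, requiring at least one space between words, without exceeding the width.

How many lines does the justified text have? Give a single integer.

Answer: 4

Derivation:
Line 1: ['calendar', 'wolf', 'run', 'a'] (min_width=19, slack=3)
Line 2: ['from', 'triangle', 'cherry'] (min_width=20, slack=2)
Line 3: ['good', 'pepper', 'hard'] (min_width=16, slack=6)
Line 4: ['content', 'segment', 'quick'] (min_width=21, slack=1)
Total lines: 4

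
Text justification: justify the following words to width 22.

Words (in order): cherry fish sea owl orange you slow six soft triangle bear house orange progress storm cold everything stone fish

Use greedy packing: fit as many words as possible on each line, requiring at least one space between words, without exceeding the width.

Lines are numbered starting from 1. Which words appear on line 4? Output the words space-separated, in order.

Answer: house orange progress

Derivation:
Line 1: ['cherry', 'fish', 'sea', 'owl'] (min_width=19, slack=3)
Line 2: ['orange', 'you', 'slow', 'six'] (min_width=19, slack=3)
Line 3: ['soft', 'triangle', 'bear'] (min_width=18, slack=4)
Line 4: ['house', 'orange', 'progress'] (min_width=21, slack=1)
Line 5: ['storm', 'cold', 'everything'] (min_width=21, slack=1)
Line 6: ['stone', 'fish'] (min_width=10, slack=12)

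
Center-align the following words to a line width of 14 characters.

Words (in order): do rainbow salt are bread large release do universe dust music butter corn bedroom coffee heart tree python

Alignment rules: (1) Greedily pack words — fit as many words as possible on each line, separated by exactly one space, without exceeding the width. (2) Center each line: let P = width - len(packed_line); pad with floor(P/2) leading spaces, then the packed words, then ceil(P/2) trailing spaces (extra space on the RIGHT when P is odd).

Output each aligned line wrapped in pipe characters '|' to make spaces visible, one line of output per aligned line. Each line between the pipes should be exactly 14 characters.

Answer: |  do rainbow  |
|salt are bread|
|large release |
| do universe  |
|  dust music  |
| butter corn  |
|bedroom coffee|
|  heart tree  |
|    python    |

Derivation:
Line 1: ['do', 'rainbow'] (min_width=10, slack=4)
Line 2: ['salt', 'are', 'bread'] (min_width=14, slack=0)
Line 3: ['large', 'release'] (min_width=13, slack=1)
Line 4: ['do', 'universe'] (min_width=11, slack=3)
Line 5: ['dust', 'music'] (min_width=10, slack=4)
Line 6: ['butter', 'corn'] (min_width=11, slack=3)
Line 7: ['bedroom', 'coffee'] (min_width=14, slack=0)
Line 8: ['heart', 'tree'] (min_width=10, slack=4)
Line 9: ['python'] (min_width=6, slack=8)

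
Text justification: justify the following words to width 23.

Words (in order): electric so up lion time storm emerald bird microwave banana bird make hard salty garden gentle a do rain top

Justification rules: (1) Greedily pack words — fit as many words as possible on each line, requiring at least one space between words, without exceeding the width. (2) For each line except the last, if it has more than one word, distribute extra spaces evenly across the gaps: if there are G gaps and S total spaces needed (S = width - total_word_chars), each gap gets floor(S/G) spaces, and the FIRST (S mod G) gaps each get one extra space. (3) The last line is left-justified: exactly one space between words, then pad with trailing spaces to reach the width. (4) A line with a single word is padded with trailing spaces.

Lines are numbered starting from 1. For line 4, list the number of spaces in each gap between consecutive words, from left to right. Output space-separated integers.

Line 1: ['electric', 'so', 'up', 'lion'] (min_width=19, slack=4)
Line 2: ['time', 'storm', 'emerald', 'bird'] (min_width=23, slack=0)
Line 3: ['microwave', 'banana', 'bird'] (min_width=21, slack=2)
Line 4: ['make', 'hard', 'salty', 'garden'] (min_width=22, slack=1)
Line 5: ['gentle', 'a', 'do', 'rain', 'top'] (min_width=20, slack=3)

Answer: 2 1 1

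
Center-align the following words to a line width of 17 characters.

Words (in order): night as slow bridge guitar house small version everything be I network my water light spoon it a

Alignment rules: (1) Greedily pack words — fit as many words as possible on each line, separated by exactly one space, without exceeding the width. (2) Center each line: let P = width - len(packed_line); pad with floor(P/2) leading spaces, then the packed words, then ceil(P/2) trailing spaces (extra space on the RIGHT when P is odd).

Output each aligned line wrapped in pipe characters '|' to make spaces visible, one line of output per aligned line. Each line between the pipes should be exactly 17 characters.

Answer: |  night as slow  |
|  bridge guitar  |
|   house small   |
|     version     |
| everything be I |
|network my water |
|light spoon it a |

Derivation:
Line 1: ['night', 'as', 'slow'] (min_width=13, slack=4)
Line 2: ['bridge', 'guitar'] (min_width=13, slack=4)
Line 3: ['house', 'small'] (min_width=11, slack=6)
Line 4: ['version'] (min_width=7, slack=10)
Line 5: ['everything', 'be', 'I'] (min_width=15, slack=2)
Line 6: ['network', 'my', 'water'] (min_width=16, slack=1)
Line 7: ['light', 'spoon', 'it', 'a'] (min_width=16, slack=1)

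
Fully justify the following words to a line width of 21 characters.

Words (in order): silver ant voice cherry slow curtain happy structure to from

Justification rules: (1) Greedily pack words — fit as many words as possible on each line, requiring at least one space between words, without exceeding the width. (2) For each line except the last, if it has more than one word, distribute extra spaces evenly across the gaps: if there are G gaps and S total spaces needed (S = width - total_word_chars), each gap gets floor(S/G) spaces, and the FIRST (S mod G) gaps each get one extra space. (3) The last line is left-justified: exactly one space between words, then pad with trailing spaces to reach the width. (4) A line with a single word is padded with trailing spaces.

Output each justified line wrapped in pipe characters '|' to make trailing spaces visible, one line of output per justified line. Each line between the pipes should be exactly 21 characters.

Line 1: ['silver', 'ant', 'voice'] (min_width=16, slack=5)
Line 2: ['cherry', 'slow', 'curtain'] (min_width=19, slack=2)
Line 3: ['happy', 'structure', 'to'] (min_width=18, slack=3)
Line 4: ['from'] (min_width=4, slack=17)

Answer: |silver    ant   voice|
|cherry  slow  curtain|
|happy   structure  to|
|from                 |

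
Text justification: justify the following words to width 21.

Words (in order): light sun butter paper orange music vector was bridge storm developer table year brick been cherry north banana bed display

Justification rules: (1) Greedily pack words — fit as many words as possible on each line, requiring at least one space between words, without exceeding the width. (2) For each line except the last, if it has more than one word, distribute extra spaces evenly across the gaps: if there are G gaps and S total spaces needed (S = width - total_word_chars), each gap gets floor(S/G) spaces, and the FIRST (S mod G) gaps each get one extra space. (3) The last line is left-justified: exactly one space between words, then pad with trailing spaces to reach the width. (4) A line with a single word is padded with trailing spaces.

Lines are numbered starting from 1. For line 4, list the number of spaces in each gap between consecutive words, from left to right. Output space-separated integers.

Answer: 1 1

Derivation:
Line 1: ['light', 'sun', 'butter'] (min_width=16, slack=5)
Line 2: ['paper', 'orange', 'music'] (min_width=18, slack=3)
Line 3: ['vector', 'was', 'bridge'] (min_width=17, slack=4)
Line 4: ['storm', 'developer', 'table'] (min_width=21, slack=0)
Line 5: ['year', 'brick', 'been'] (min_width=15, slack=6)
Line 6: ['cherry', 'north', 'banana'] (min_width=19, slack=2)
Line 7: ['bed', 'display'] (min_width=11, slack=10)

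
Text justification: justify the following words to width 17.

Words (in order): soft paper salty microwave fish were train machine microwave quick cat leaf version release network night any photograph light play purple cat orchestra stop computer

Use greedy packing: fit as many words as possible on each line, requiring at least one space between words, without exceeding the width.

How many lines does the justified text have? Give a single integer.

Answer: 11

Derivation:
Line 1: ['soft', 'paper', 'salty'] (min_width=16, slack=1)
Line 2: ['microwave', 'fish'] (min_width=14, slack=3)
Line 3: ['were', 'train'] (min_width=10, slack=7)
Line 4: ['machine', 'microwave'] (min_width=17, slack=0)
Line 5: ['quick', 'cat', 'leaf'] (min_width=14, slack=3)
Line 6: ['version', 'release'] (min_width=15, slack=2)
Line 7: ['network', 'night', 'any'] (min_width=17, slack=0)
Line 8: ['photograph', 'light'] (min_width=16, slack=1)
Line 9: ['play', 'purple', 'cat'] (min_width=15, slack=2)
Line 10: ['orchestra', 'stop'] (min_width=14, slack=3)
Line 11: ['computer'] (min_width=8, slack=9)
Total lines: 11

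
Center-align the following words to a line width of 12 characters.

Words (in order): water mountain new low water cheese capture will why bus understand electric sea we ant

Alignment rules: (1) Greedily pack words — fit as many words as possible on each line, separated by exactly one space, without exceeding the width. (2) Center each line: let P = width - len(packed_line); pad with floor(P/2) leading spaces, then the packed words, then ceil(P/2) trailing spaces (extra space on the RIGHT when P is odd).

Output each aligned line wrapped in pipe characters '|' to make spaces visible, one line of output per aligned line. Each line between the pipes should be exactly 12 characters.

Answer: |   water    |
|mountain new|
| low water  |
|   cheese   |
|capture will|
|  why bus   |
| understand |
|electric sea|
|   we ant   |

Derivation:
Line 1: ['water'] (min_width=5, slack=7)
Line 2: ['mountain', 'new'] (min_width=12, slack=0)
Line 3: ['low', 'water'] (min_width=9, slack=3)
Line 4: ['cheese'] (min_width=6, slack=6)
Line 5: ['capture', 'will'] (min_width=12, slack=0)
Line 6: ['why', 'bus'] (min_width=7, slack=5)
Line 7: ['understand'] (min_width=10, slack=2)
Line 8: ['electric', 'sea'] (min_width=12, slack=0)
Line 9: ['we', 'ant'] (min_width=6, slack=6)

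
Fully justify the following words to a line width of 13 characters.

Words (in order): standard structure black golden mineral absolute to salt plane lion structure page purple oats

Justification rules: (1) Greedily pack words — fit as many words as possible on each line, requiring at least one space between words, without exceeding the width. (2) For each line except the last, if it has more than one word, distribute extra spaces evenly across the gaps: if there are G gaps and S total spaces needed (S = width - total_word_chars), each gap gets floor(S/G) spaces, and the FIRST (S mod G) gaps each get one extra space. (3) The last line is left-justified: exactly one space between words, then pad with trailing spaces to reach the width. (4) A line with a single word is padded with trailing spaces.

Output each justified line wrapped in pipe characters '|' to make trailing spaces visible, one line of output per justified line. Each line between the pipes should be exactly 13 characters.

Answer: |standard     |
|structure    |
|black  golden|
|mineral      |
|absolute   to|
|salt    plane|
|lion         |
|structure    |
|page   purple|
|oats         |

Derivation:
Line 1: ['standard'] (min_width=8, slack=5)
Line 2: ['structure'] (min_width=9, slack=4)
Line 3: ['black', 'golden'] (min_width=12, slack=1)
Line 4: ['mineral'] (min_width=7, slack=6)
Line 5: ['absolute', 'to'] (min_width=11, slack=2)
Line 6: ['salt', 'plane'] (min_width=10, slack=3)
Line 7: ['lion'] (min_width=4, slack=9)
Line 8: ['structure'] (min_width=9, slack=4)
Line 9: ['page', 'purple'] (min_width=11, slack=2)
Line 10: ['oats'] (min_width=4, slack=9)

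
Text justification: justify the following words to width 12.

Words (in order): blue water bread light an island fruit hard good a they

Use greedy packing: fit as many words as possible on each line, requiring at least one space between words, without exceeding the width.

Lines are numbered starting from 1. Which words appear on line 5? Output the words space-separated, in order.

Line 1: ['blue', 'water'] (min_width=10, slack=2)
Line 2: ['bread', 'light'] (min_width=11, slack=1)
Line 3: ['an', 'island'] (min_width=9, slack=3)
Line 4: ['fruit', 'hard'] (min_width=10, slack=2)
Line 5: ['good', 'a', 'they'] (min_width=11, slack=1)

Answer: good a they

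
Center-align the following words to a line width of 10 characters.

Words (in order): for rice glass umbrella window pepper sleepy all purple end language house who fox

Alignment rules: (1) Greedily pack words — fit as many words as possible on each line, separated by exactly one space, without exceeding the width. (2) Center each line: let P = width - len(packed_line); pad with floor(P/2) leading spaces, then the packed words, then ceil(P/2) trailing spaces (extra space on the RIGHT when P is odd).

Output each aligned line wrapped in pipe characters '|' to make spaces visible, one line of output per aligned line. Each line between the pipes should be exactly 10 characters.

Answer: | for rice |
|  glass   |
| umbrella |
|  window  |
|  pepper  |
|sleepy all|
|purple end|
| language |
|house who |
|   fox    |

Derivation:
Line 1: ['for', 'rice'] (min_width=8, slack=2)
Line 2: ['glass'] (min_width=5, slack=5)
Line 3: ['umbrella'] (min_width=8, slack=2)
Line 4: ['window'] (min_width=6, slack=4)
Line 5: ['pepper'] (min_width=6, slack=4)
Line 6: ['sleepy', 'all'] (min_width=10, slack=0)
Line 7: ['purple', 'end'] (min_width=10, slack=0)
Line 8: ['language'] (min_width=8, slack=2)
Line 9: ['house', 'who'] (min_width=9, slack=1)
Line 10: ['fox'] (min_width=3, slack=7)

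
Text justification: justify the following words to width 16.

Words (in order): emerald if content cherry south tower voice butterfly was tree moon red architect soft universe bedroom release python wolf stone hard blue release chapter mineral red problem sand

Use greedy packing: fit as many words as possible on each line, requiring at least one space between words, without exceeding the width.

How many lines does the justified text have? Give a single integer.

Answer: 13

Derivation:
Line 1: ['emerald', 'if'] (min_width=10, slack=6)
Line 2: ['content', 'cherry'] (min_width=14, slack=2)
Line 3: ['south', 'tower'] (min_width=11, slack=5)
Line 4: ['voice', 'butterfly'] (min_width=15, slack=1)
Line 5: ['was', 'tree', 'moon'] (min_width=13, slack=3)
Line 6: ['red', 'architect'] (min_width=13, slack=3)
Line 7: ['soft', 'universe'] (min_width=13, slack=3)
Line 8: ['bedroom', 'release'] (min_width=15, slack=1)
Line 9: ['python', 'wolf'] (min_width=11, slack=5)
Line 10: ['stone', 'hard', 'blue'] (min_width=15, slack=1)
Line 11: ['release', 'chapter'] (min_width=15, slack=1)
Line 12: ['mineral', 'red'] (min_width=11, slack=5)
Line 13: ['problem', 'sand'] (min_width=12, slack=4)
Total lines: 13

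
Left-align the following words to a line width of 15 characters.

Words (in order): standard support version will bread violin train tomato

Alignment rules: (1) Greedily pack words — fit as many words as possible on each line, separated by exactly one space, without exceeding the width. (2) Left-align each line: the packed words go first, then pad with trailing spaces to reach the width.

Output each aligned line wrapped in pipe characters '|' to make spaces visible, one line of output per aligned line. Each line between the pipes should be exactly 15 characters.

Line 1: ['standard'] (min_width=8, slack=7)
Line 2: ['support', 'version'] (min_width=15, slack=0)
Line 3: ['will', 'bread'] (min_width=10, slack=5)
Line 4: ['violin', 'train'] (min_width=12, slack=3)
Line 5: ['tomato'] (min_width=6, slack=9)

Answer: |standard       |
|support version|
|will bread     |
|violin train   |
|tomato         |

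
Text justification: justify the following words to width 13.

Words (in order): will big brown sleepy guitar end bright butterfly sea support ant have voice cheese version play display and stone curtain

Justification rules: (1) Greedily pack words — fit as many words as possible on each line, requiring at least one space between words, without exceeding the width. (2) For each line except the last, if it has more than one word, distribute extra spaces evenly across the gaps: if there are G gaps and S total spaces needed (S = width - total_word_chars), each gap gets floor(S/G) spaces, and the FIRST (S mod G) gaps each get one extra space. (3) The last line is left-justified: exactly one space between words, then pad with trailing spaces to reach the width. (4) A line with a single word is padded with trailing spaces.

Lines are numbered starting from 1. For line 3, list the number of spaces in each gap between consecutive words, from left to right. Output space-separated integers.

Line 1: ['will', 'big'] (min_width=8, slack=5)
Line 2: ['brown', 'sleepy'] (min_width=12, slack=1)
Line 3: ['guitar', 'end'] (min_width=10, slack=3)
Line 4: ['bright'] (min_width=6, slack=7)
Line 5: ['butterfly', 'sea'] (min_width=13, slack=0)
Line 6: ['support', 'ant'] (min_width=11, slack=2)
Line 7: ['have', 'voice'] (min_width=10, slack=3)
Line 8: ['cheese'] (min_width=6, slack=7)
Line 9: ['version', 'play'] (min_width=12, slack=1)
Line 10: ['display', 'and'] (min_width=11, slack=2)
Line 11: ['stone', 'curtain'] (min_width=13, slack=0)

Answer: 4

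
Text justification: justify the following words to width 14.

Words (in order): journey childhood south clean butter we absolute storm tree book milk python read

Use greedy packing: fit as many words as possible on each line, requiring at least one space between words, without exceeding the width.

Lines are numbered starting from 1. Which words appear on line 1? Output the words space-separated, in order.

Line 1: ['journey'] (min_width=7, slack=7)
Line 2: ['childhood'] (min_width=9, slack=5)
Line 3: ['south', 'clean'] (min_width=11, slack=3)
Line 4: ['butter', 'we'] (min_width=9, slack=5)
Line 5: ['absolute', 'storm'] (min_width=14, slack=0)
Line 6: ['tree', 'book', 'milk'] (min_width=14, slack=0)
Line 7: ['python', 'read'] (min_width=11, slack=3)

Answer: journey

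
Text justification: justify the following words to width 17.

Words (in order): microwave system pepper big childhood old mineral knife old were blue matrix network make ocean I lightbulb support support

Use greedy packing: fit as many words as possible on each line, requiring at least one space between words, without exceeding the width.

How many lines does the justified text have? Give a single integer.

Line 1: ['microwave', 'system'] (min_width=16, slack=1)
Line 2: ['pepper', 'big'] (min_width=10, slack=7)
Line 3: ['childhood', 'old'] (min_width=13, slack=4)
Line 4: ['mineral', 'knife', 'old'] (min_width=17, slack=0)
Line 5: ['were', 'blue', 'matrix'] (min_width=16, slack=1)
Line 6: ['network', 'make'] (min_width=12, slack=5)
Line 7: ['ocean', 'I', 'lightbulb'] (min_width=17, slack=0)
Line 8: ['support', 'support'] (min_width=15, slack=2)
Total lines: 8

Answer: 8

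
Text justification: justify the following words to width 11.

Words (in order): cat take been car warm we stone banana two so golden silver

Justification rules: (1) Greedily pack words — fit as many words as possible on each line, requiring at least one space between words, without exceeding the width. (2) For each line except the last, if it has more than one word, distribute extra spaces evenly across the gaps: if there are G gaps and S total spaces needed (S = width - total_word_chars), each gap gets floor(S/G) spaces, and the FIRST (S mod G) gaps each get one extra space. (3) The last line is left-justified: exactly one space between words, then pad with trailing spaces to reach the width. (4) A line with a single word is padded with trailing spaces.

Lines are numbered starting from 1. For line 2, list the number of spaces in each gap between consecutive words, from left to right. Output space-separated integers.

Line 1: ['cat', 'take'] (min_width=8, slack=3)
Line 2: ['been', 'car'] (min_width=8, slack=3)
Line 3: ['warm', 'we'] (min_width=7, slack=4)
Line 4: ['stone'] (min_width=5, slack=6)
Line 5: ['banana', 'two'] (min_width=10, slack=1)
Line 6: ['so', 'golden'] (min_width=9, slack=2)
Line 7: ['silver'] (min_width=6, slack=5)

Answer: 4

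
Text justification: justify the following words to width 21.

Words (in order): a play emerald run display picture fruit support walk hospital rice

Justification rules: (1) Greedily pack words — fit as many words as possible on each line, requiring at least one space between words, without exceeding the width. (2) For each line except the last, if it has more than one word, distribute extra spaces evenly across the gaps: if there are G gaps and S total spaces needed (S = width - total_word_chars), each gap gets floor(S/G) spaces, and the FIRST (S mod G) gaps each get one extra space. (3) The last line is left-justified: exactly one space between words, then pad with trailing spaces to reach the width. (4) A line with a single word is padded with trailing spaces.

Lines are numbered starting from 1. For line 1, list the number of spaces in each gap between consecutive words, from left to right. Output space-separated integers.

Line 1: ['a', 'play', 'emerald', 'run'] (min_width=18, slack=3)
Line 2: ['display', 'picture', 'fruit'] (min_width=21, slack=0)
Line 3: ['support', 'walk', 'hospital'] (min_width=21, slack=0)
Line 4: ['rice'] (min_width=4, slack=17)

Answer: 2 2 2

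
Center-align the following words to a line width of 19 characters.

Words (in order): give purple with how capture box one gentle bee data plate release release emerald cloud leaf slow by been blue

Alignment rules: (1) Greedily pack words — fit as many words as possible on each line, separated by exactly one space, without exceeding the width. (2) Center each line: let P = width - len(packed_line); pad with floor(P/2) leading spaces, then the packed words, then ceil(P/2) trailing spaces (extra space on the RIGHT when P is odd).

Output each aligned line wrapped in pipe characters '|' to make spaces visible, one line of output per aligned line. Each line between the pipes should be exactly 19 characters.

Line 1: ['give', 'purple', 'with'] (min_width=16, slack=3)
Line 2: ['how', 'capture', 'box', 'one'] (min_width=19, slack=0)
Line 3: ['gentle', 'bee', 'data'] (min_width=15, slack=4)
Line 4: ['plate', 'release'] (min_width=13, slack=6)
Line 5: ['release', 'emerald'] (min_width=15, slack=4)
Line 6: ['cloud', 'leaf', 'slow', 'by'] (min_width=18, slack=1)
Line 7: ['been', 'blue'] (min_width=9, slack=10)

Answer: | give purple with  |
|how capture box one|
|  gentle bee data  |
|   plate release   |
|  release emerald  |
|cloud leaf slow by |
|     been blue     |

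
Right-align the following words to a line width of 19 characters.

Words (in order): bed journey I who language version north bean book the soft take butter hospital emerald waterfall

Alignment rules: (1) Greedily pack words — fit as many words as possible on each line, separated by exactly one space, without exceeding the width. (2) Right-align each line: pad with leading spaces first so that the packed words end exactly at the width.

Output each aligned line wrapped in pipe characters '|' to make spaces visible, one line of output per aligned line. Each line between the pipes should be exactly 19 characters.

Answer: |  bed journey I who|
|   language version|
|north bean book the|
|   soft take butter|
|   hospital emerald|
|          waterfall|

Derivation:
Line 1: ['bed', 'journey', 'I', 'who'] (min_width=17, slack=2)
Line 2: ['language', 'version'] (min_width=16, slack=3)
Line 3: ['north', 'bean', 'book', 'the'] (min_width=19, slack=0)
Line 4: ['soft', 'take', 'butter'] (min_width=16, slack=3)
Line 5: ['hospital', 'emerald'] (min_width=16, slack=3)
Line 6: ['waterfall'] (min_width=9, slack=10)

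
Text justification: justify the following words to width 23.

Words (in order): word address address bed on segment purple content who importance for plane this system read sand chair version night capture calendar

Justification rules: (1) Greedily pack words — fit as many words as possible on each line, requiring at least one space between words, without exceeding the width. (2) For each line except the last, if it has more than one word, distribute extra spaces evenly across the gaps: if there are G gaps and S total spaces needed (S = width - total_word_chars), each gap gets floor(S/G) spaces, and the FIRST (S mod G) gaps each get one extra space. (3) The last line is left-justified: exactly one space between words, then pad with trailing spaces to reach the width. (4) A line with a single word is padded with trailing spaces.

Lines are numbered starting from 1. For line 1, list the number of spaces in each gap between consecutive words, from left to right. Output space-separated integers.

Line 1: ['word', 'address', 'address'] (min_width=20, slack=3)
Line 2: ['bed', 'on', 'segment', 'purple'] (min_width=21, slack=2)
Line 3: ['content', 'who', 'importance'] (min_width=22, slack=1)
Line 4: ['for', 'plane', 'this', 'system'] (min_width=21, slack=2)
Line 5: ['read', 'sand', 'chair', 'version'] (min_width=23, slack=0)
Line 6: ['night', 'capture', 'calendar'] (min_width=22, slack=1)

Answer: 3 2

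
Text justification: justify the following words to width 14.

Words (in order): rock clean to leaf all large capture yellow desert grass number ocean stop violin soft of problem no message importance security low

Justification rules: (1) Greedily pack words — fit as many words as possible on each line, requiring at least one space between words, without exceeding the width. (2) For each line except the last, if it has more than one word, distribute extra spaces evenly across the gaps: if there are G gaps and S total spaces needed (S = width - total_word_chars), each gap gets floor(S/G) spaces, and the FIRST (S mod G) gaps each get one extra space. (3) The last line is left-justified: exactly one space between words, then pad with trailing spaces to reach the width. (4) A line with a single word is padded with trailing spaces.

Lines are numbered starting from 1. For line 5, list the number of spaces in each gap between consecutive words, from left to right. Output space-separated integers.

Line 1: ['rock', 'clean', 'to'] (min_width=13, slack=1)
Line 2: ['leaf', 'all', 'large'] (min_width=14, slack=0)
Line 3: ['capture', 'yellow'] (min_width=14, slack=0)
Line 4: ['desert', 'grass'] (min_width=12, slack=2)
Line 5: ['number', 'ocean'] (min_width=12, slack=2)
Line 6: ['stop', 'violin'] (min_width=11, slack=3)
Line 7: ['soft', 'of'] (min_width=7, slack=7)
Line 8: ['problem', 'no'] (min_width=10, slack=4)
Line 9: ['message'] (min_width=7, slack=7)
Line 10: ['importance'] (min_width=10, slack=4)
Line 11: ['security', 'low'] (min_width=12, slack=2)

Answer: 3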